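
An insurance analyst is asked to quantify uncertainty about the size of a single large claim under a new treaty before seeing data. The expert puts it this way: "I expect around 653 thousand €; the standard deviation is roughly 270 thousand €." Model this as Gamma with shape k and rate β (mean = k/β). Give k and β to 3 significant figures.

For Gamma(k, rate β): mean = k/β, variance = k/β², so CV = 1/√k.
CV = SD/mean = 270/653 = 0.4135, hence k = 1/CV² = 5.85.
Then β = k/mean = 5.85/653 = 0.00896.

k ≈ 5.85, β ≈ 0.00896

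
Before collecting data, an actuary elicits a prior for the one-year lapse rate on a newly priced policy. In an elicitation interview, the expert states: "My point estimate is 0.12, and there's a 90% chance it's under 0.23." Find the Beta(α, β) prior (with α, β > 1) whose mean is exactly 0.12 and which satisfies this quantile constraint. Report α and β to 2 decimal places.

With mean 0.12 fixed, write α = 0.12s, β = 0.88s where s = α+β.
Need P(θ < 0.23) = 0.9 under Beta(0.12s, 0.88s). Normal approximation: (q−m)/√(m(1−m)/s) ≈ z_{0.9} = 1.28, so s ≈ 0.12·0.88·(1.28)²/(0.23−0.12)² = 14.3.
At s = 14.3: P(θ<0.23) ≈ 0.893. Adjusting to match 0.9 gives s ≈ 15.61.
So α = 0.12·15.61 ≈ 1.87, β = 0.88·15.61 ≈ 13.74.

α ≈ 1.87, β ≈ 13.74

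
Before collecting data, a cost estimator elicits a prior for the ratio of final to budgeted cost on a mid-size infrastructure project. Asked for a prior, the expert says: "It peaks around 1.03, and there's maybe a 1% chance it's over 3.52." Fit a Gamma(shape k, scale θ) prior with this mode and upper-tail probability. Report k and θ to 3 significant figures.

Gamma(k,θ) with k>1 has mode (k−1)θ, so θ = 1.03/(k−1).
Need P(X < 3.52) = 0.99 with θ tied to k this way. Start at k = 2, θ = 1.03: P(X<3.52) ≈ 0.855.
Too low — raise k to concentrate. Iterating converges to k ≈ 3.89.
Then θ = 1.03/(3.89−1) ≈ 0.357.

k ≈ 3.89, θ ≈ 0.357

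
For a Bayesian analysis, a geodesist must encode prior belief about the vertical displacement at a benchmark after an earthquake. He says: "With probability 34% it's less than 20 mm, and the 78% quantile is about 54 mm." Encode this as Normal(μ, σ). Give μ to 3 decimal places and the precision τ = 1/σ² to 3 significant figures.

μ = 31.838, τ = 0.00121

The p-quantile of Normal(μ,σ) is μ + z_p·σ, with z_{0.34} = -0.4125 and z_{0.78} = 0.7722.
Eliminate σ: μ = (z₂·x₁ − z₁·x₂)/(z₂ − z₁) = (0.7722·20 − (-0.4125)·54)/1.185 = 31.838.
Then σ = (x₂ − x₁)/(z₂ − z₁) = (54 − 20)/1.185 = 28.700.
Precision τ = 1/σ² = 1/28.7² = 0.00121.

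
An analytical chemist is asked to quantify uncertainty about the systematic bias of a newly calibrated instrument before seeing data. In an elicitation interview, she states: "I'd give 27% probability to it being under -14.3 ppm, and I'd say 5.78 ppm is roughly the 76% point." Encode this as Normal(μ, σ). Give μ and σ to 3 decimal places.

The p-quantile of Normal(μ,σ) is μ + z_p·σ, with z_{0.27} = -0.6128 and z_{0.76} = 0.7063.
Eliminate σ: μ = (z₂·x₁ − z₁·x₂)/(z₂ − z₁) = (0.7063·-14.3 − (-0.6128)·5.78)/1.319 = -4.972.
Then σ = (x₂ − x₁)/(z₂ − z₁) = (5.78 − -14.3)/1.319 = 15.222.

μ = -4.972, σ = 15.222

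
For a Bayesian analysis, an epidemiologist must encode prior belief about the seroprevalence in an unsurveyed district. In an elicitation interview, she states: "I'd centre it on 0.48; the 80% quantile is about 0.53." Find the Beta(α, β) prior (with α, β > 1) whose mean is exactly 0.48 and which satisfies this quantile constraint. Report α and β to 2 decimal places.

With mean 0.48 fixed, write α = 0.48s, β = 0.52s where s = α+β.
Need P(θ < 0.53) = 0.8 under Beta(0.48s, 0.52s). Normal approximation: (q−m)/√(m(1−m)/s) ≈ z_{0.8} = 0.842, so s ≈ 0.48·0.52·(0.842)²/(0.53−0.48)² = 70.7.
At s = 70.7: P(θ<0.53) ≈ 0.800. Adjusting to match 0.8 gives s ≈ 70.71.
So α = 0.48·70.71 ≈ 33.94, β = 0.52·70.71 ≈ 36.77.

α ≈ 33.94, β ≈ 36.77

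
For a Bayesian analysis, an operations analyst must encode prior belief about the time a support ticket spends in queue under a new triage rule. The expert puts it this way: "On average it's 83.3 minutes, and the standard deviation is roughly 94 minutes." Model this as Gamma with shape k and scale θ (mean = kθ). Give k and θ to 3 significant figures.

For Gamma(k, scale θ): mean = kθ, variance = kθ², so CV = 1/√k.
CV = SD/mean = 94/83.3 = 1.128, hence k = 1/CV² = 0.785.
Then θ = mean/k = 83.3/0.785 = 106.

k ≈ 0.785, θ ≈ 106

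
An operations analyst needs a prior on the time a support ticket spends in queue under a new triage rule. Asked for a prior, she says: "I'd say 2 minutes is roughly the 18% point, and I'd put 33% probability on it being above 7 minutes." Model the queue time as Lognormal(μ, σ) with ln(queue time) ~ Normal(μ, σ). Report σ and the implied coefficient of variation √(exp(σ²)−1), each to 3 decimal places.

σ ≈ 0.924, CV ≈ 1.162

If T ~ Lognormal(μ,σ) then ln T ~ Normal(μ,σ), so the p-quantile of ln T is μ + z_p·σ.
ln(2) = 0.6931 and ln(7) = 1.946; z_{0.18} = -0.9154, z_{0.67} = 0.4399.
σ = (1.946 − 0.6931)/(0.4399 − (-0.9154)) = 0.924.
μ = 0.6931 − (-0.9154)·0.924 = 1.539.
CV = √(exp(σ²)−1) = √(exp(0.8544)−1) = 1.162.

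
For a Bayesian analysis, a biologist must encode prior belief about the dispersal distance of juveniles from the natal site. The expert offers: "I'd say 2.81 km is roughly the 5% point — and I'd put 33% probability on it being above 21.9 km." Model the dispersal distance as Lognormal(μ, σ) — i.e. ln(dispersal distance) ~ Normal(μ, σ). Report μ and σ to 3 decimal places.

μ ≈ 2.653, σ ≈ 0.985

If T ~ Lognormal(μ,σ) then ln T ~ Normal(μ,σ), so the p-quantile of ln T is μ + z_p·σ.
ln(2.81) = 1.033 and ln(21.9) = 3.086; z_{0.05} = -1.645, z_{0.67} = 0.4399.
σ = (3.086 − 1.033)/(0.4399 − (-1.645)) = 0.985.
μ = 1.033 − (-1.645)·0.985 = 2.653.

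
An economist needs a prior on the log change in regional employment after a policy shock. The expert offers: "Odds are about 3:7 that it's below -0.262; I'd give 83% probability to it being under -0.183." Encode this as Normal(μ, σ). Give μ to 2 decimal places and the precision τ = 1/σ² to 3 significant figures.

μ = -0.23, τ = 350

The p-quantile of Normal(μ,σ) is μ + z_p·σ, with z_{0.3} = -0.5244 and z_{0.83} = 0.9542.
Eliminate σ: μ = (z₂·x₁ − z₁·x₂)/(z₂ − z₁) = (0.9542·-0.262 − (-0.5244)·-0.183)/1.479 = -0.23.
Then σ = (x₂ − x₁)/(z₂ − z₁) = (-0.183 − -0.262)/1.479 = 0.05.
Precision τ = 1/σ² = 1/0.05343² = 350.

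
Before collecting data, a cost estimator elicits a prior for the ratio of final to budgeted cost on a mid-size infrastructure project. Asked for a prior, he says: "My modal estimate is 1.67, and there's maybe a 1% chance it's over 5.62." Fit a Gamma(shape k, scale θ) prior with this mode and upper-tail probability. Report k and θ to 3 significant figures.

k ≈ 3.97, θ ≈ 0.562

Gamma(k,θ) with k>1 has mode (k−1)θ, so θ = 1.67/(k−1).
Need P(X < 5.62) = 0.99 with θ tied to k this way. Start at k = 2, θ = 1.67: P(X<5.62) ≈ 0.849.
Too low — raise k to concentrate. Iterating converges to k ≈ 3.97.
Then θ = 1.67/(3.97−1) ≈ 0.562.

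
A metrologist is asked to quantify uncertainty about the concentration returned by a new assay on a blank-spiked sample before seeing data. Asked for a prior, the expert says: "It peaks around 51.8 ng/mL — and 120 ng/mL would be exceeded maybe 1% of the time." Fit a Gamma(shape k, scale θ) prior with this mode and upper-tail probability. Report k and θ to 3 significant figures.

Gamma(k,θ) with k>1 has mode (k−1)θ, so θ = 51.8/(k−1).
Need P(X < 120) = 0.99 with θ tied to k this way. Start at k = 2, θ = 51.8: P(X<120) ≈ 0.673.
Too low — raise k to concentrate. Iterating converges to k ≈ 7.76.
Then θ = 51.8/(7.76−1) ≈ 7.66.

k ≈ 7.76, θ ≈ 7.66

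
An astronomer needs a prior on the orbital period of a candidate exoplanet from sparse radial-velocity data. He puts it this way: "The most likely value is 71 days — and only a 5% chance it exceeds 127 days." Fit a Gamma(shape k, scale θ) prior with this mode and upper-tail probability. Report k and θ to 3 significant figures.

k ≈ 9.24, θ ≈ 8.61

Gamma(k,θ) with k>1 has mode (k−1)θ, so θ = 71/(k−1).
Need P(X < 127) = 0.95 with θ tied to k this way. Start at k = 2, θ = 71: P(X<127) ≈ 0.534.
Too low — raise k to concentrate. Iterating converges to k ≈ 9.24.
Then θ = 71/(9.24−1) ≈ 8.61.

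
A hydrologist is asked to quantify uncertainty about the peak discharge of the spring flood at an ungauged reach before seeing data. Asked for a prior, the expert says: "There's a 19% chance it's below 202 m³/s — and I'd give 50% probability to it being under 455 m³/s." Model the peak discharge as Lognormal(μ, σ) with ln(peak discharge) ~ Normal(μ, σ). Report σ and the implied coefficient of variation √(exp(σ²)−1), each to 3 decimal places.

If T ~ Lognormal(μ,σ) then ln T ~ Normal(μ,σ), so the p-quantile of ln T is μ + z_p·σ.
ln(202) = 5.308 and ln(455) = 6.12; z_{0.19} = -0.8779, z_{0.5} = 0.
σ = (6.12 − 5.308)/(0 − (-0.8779)) = 0.925.
μ = 5.308 − (-0.8779)·0.925 = 6.120.
CV = √(exp(σ²)−1) = √(exp(0.8556)−1) = 1.163.

σ ≈ 0.925, CV ≈ 1.163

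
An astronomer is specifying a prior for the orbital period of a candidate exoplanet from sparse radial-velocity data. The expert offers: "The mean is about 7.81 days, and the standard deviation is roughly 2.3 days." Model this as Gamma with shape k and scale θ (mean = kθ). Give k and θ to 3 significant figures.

For Gamma(k, scale θ): mean = kθ, variance = kθ², so CV = 1/√k.
CV = SD/mean = 2.3/7.81 = 0.2945, hence k = 1/CV² = 11.5.
Then θ = mean/k = 7.81/11.5 = 0.677.

k ≈ 11.5, θ ≈ 0.677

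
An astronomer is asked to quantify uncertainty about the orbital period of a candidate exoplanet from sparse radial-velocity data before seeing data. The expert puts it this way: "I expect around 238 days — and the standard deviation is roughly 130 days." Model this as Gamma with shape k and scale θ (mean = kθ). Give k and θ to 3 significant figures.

k ≈ 3.35, θ ≈ 71

For Gamma(k, scale θ): mean = kθ, variance = kθ², so CV = 1/√k.
CV = SD/mean = 130/238 = 0.5462, hence k = 1/CV² = 3.35.
Then θ = mean/k = 238/3.35 = 71.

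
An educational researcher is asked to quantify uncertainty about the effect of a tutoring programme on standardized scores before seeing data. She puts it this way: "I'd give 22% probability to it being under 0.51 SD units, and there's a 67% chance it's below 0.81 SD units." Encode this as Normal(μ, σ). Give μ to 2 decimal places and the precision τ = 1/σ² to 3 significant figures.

μ = 0.70, τ = 16.3

For Normal(μ,σ), the p-quantile is μ + z_p·σ. Here z_{0.22} = -0.7722, z_{0.67} = 0.4399.
So 0.51 = μ − 0.7722σ and 0.81 = μ + 0.4399σ.
Subtracting: σ = (0.81 − 0.51)/(0.4399 − (-0.7722)) = 0.25.
Then μ = 0.51 − (-0.7722)·0.25 = 0.70.
Precision τ = 1/σ² = 1/0.2475² = 16.3.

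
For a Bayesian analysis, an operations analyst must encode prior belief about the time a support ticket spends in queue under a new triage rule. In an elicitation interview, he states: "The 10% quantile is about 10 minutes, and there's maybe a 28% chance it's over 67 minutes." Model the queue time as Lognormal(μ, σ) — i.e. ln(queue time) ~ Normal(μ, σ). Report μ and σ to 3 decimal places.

If T ~ Lognormal(μ,σ) then ln T ~ Normal(μ,σ), so the p-quantile of ln T is μ + z_p·σ.
ln(10) = 2.303 and ln(67) = 4.205; z_{0.1} = -1.282, z_{0.72} = 0.5828.
σ = (4.205 − 2.303)/(0.5828 − (-1.282)) = 1.020.
μ = 2.303 − (-1.282)·1.020 = 3.610.

μ ≈ 3.610, σ ≈ 1.020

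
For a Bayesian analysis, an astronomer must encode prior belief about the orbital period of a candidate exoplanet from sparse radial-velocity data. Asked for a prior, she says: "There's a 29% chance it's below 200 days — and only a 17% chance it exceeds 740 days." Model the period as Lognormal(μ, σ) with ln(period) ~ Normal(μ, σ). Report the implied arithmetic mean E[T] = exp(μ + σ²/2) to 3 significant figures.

E[T] ≈ 471 days

If T ~ Lognormal(μ,σ) then ln T ~ Normal(μ,σ), so the p-quantile of ln T is μ + z_p·σ.
ln(200) = 5.298 and ln(740) = 6.607; z_{0.29} = -0.5534, z_{0.83} = 0.9542.
σ = (6.607 − 5.298)/(0.9542 − (-0.5534)) = 0.868.
μ = 5.298 − (-0.5534)·0.868 = 5.779.
E[T] = exp(μ + σ²/2) = exp(5.779 + 0.3766) = 471 days.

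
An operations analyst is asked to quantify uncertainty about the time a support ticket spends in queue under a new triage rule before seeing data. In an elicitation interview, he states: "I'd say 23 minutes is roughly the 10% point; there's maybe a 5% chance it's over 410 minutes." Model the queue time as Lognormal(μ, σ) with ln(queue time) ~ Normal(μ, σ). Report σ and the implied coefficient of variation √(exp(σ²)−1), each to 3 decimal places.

If T ~ Lognormal(μ,σ) then ln T ~ Normal(μ,σ), so the p-quantile of ln T is μ + z_p·σ.
ln(23) = 3.135 and ln(410) = 6.016; z_{0.1} = -1.282, z_{0.95} = 1.645.
σ = (6.016 − 3.135)/(1.645 − (-1.282)) = 0.984.
μ = 3.135 − (-1.282)·0.984 = 4.397.
CV = √(exp(σ²)−1) = √(exp(0.9690)−1) = 1.279.

σ ≈ 0.984, CV ≈ 1.279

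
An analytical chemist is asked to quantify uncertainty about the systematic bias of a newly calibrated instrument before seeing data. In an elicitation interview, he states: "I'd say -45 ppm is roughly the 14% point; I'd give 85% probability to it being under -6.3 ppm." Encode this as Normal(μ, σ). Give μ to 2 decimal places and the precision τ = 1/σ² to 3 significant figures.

For Normal(μ,σ), the p-quantile is μ + z_p·σ. Here z_{0.14} = -1.08, z_{0.85} = 1.036.
So -45 = μ − 1.08σ and -6.3 = μ + 1.036σ.
Subtracting: σ = (-6.3 − -45)/(1.036 − (-1.08)) = 18.28.
Then μ = -45 − (-1.08)·18.28 = -25.25.
Precision τ = 1/σ² = 1/18.28² = 0.00299.

μ = -25.25, τ = 0.00299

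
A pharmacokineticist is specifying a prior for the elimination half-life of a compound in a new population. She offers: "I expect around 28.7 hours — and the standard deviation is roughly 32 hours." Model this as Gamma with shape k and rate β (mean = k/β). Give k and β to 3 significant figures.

k ≈ 0.804, β ≈ 0.028

For Gamma(k, rate β): mean = k/β, variance = k/β², so CV = 1/√k.
CV = SD/mean = 32/28.7 = 1.115, hence k = 1/CV² = 0.804.
Then β = k/mean = 0.804/28.7 = 0.028.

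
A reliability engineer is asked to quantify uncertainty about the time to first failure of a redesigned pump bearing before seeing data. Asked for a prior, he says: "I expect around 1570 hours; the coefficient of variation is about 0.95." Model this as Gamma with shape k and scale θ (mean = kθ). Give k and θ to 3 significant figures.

k ≈ 1.11, θ ≈ 1420

For Gamma(k, scale θ): mean = kθ, variance = kθ², so CV = 1/√k.
CV = 0.95, hence k = 1/CV² = 1.11.
Then θ = mean/k = 1570/1.11 = 1420.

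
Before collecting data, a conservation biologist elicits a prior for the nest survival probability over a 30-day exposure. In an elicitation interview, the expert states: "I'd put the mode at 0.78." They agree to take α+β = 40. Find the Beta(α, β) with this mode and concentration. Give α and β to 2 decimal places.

α = 30.64, β = 9.36

For α,β > 1 the Beta mode is (α−1)/(α+β−2). With α+β = 40, the mode is (α−1)/38.
Set (α−1)/38 = 0.78 → α = 1 + 0.78·38 = 30.64.
β = 40 − α = 9.36.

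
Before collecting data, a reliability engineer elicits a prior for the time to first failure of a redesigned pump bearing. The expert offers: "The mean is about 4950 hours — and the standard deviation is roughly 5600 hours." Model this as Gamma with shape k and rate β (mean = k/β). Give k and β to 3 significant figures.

k ≈ 0.781, β ≈ 0.000158

For Gamma(k, rate β): mean = k/β, variance = k/β², so CV = 1/√k.
CV = SD/mean = 5600/4950 = 1.131, hence k = 1/CV² = 0.781.
Then β = k/mean = 0.781/4950 = 0.000158.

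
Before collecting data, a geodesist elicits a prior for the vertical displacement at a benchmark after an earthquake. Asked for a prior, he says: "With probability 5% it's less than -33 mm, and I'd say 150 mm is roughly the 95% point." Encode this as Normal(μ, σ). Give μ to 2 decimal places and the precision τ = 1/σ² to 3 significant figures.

μ = 58.50, τ = 0.000323

The p-quantile of Normal(μ,σ) is μ + z_p·σ, with z_{0.05} = -1.645 and z_{0.95} = 1.645.
Eliminate σ: μ = (z₂·x₁ − z₁·x₂)/(z₂ − z₁) = (1.645·-33 − (-1.645)·150)/3.29 = 58.50.
Then σ = (x₂ − x₁)/(z₂ − z₁) = (150 − -33)/3.29 = 55.63.
Precision τ = 1/σ² = 1/55.63² = 0.000323.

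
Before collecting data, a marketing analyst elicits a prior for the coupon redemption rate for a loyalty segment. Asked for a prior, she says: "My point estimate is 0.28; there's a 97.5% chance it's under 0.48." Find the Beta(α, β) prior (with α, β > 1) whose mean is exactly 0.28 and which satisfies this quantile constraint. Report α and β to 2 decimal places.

With mean 0.28 fixed, write α = 0.28s, β = 0.72s where s = α+β.
Need P(θ < 0.48) = 0.975 under Beta(0.28s, 0.72s). Normal approximation: (q−m)/√(m(1−m)/s) ≈ z_{0.975} = 1.96, so s ≈ 0.28·0.72·(1.96)²/(0.48−0.28)² = 19.4.
At s = 19.4: P(θ<0.48) ≈ 0.968. Adjusting to match 0.975 gives s ≈ 21.96.
So α = 0.28·21.96 ≈ 6.15, β = 0.72·21.96 ≈ 15.81.

α ≈ 6.15, β ≈ 15.81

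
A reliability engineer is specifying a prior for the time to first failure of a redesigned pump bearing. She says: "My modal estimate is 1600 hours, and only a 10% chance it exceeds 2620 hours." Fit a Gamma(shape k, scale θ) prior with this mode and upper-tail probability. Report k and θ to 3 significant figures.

Gamma(k,θ) with k>1 has mode (k−1)θ, so θ = 1600/(k−1).
Need P(X < 2620) = 0.9 with θ tied to k this way. Start at k = 2, θ = 1600: P(X<2620) ≈ 0.487.
Too low — raise k to concentrate. Iterating converges to k ≈ 8.75.
Then θ = 1600/(8.75−1) ≈ 206.

k ≈ 8.75, θ ≈ 206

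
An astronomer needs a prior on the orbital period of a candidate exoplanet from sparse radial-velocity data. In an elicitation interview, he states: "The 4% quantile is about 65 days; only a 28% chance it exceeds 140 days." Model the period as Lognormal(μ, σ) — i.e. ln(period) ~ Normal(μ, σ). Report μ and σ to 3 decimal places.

μ ≈ 4.750, σ ≈ 0.329

If T ~ Lognormal(μ,σ) then ln T ~ Normal(μ,σ), so the p-quantile of ln T is μ + z_p·σ.
ln(65) = 4.174 and ln(140) = 4.942; z_{0.04} = -1.751, z_{0.72} = 0.5828.
σ = (4.942 − 4.174)/(0.5828 − (-1.751)) = 0.329.
μ = 4.174 − (-1.751)·0.329 = 4.750.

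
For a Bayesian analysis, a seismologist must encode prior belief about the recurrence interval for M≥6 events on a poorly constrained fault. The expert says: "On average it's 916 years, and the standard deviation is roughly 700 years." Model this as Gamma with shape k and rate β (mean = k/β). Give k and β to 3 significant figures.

For Gamma(k, rate β): mean = k/β, variance = k/β², so CV = 1/√k.
CV = SD/mean = 700/916 = 0.7642, hence k = 1/CV² = 1.71.
Then β = k/mean = 1.71/916 = 0.00187.

k ≈ 1.71, β ≈ 0.00187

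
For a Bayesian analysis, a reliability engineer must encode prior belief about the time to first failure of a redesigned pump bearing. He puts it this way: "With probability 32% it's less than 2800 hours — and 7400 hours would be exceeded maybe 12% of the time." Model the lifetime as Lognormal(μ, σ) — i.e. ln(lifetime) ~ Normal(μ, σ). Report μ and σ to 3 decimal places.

If T ~ Lognormal(μ,σ) then ln T ~ Normal(μ,σ), so the p-quantile of ln T is μ + z_p·σ.
ln(2800) = 7.937 and ln(7400) = 8.909; z_{0.32} = -0.4677, z_{0.88} = 1.175.
σ = (8.909 − 7.937)/(1.175 − (-0.4677)) = 0.592.
μ = 7.937 − (-0.4677)·0.592 = 8.214.

μ ≈ 8.214, σ ≈ 0.592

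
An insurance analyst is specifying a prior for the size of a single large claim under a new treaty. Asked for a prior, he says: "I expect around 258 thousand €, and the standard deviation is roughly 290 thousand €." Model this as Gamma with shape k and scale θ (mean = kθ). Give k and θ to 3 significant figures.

k ≈ 0.791, θ ≈ 326

For Gamma(k, scale θ): mean = kθ, variance = kθ², so CV = 1/√k.
CV = SD/mean = 290/258 = 1.124, hence k = 1/CV² = 0.791.
Then θ = mean/k = 258/0.791 = 326.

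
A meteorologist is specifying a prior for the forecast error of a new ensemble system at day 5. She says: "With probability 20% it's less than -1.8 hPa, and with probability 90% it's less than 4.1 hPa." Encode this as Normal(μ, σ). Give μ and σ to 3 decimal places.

μ = 0.539, σ = 2.779

The p-quantile of Normal(μ,σ) is μ + z_p·σ, with z_{0.2} = -0.8416 and z_{0.9} = 1.282.
Eliminate σ: μ = (z₂·x₁ − z₁·x₂)/(z₂ − z₁) = (1.282·-1.8 − (-0.8416)·4.1)/2.123 = 0.539.
Then σ = (x₂ − x₁)/(z₂ − z₁) = (4.1 − -1.8)/2.123 = 2.779.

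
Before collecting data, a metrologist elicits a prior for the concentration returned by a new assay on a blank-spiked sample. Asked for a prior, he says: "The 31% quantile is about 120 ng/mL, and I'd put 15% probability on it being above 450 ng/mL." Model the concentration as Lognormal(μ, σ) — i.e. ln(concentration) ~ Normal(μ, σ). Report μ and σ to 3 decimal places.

μ ≈ 5.215, σ ≈ 0.863

If T ~ Lognormal(μ,σ) then ln T ~ Normal(μ,σ), so the p-quantile of ln T is μ + z_p·σ.
ln(120) = 4.787 and ln(450) = 6.109; z_{0.31} = -0.4959, z_{0.85} = 1.036.
σ = (6.109 − 4.787)/(1.036 − (-0.4959)) = 0.863.
μ = 4.787 − (-0.4959)·0.863 = 5.215.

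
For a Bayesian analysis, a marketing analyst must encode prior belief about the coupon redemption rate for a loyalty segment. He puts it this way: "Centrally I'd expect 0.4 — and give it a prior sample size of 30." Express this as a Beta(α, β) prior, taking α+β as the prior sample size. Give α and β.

α = 12, β = 18

Under the effective-sample-size interpretation, Beta(α, β) has prior mean α/(α+β) and prior sample size α+β.
So α+β = 30 and α/(α+β) = 0.4, giving α = 0.4·30 = 12 and β = 30 − 12 = 18.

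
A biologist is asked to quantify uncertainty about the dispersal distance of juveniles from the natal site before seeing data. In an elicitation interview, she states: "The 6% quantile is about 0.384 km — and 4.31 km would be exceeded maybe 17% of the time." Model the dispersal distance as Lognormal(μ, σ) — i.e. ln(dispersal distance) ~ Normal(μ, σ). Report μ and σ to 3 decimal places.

If T ~ Lognormal(μ,σ) then ln T ~ Normal(μ,σ), so the p-quantile of ln T is μ + z_p·σ.
ln(0.384) = -0.9571 and ln(4.31) = 1.461; z_{0.06} = -1.555, z_{0.83} = 0.9542.
σ = (1.461 − -0.9571)/(0.9542 − (-1.555)) = 0.964.
μ = -0.9571 − (-1.555)·0.964 = 0.541.

μ ≈ 0.541, σ ≈ 0.964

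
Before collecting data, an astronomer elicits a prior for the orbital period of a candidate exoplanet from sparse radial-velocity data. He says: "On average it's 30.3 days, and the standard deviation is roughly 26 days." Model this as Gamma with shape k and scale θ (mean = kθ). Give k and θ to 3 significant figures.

For Gamma(k, scale θ): mean = kθ, variance = kθ², so CV = 1/√k.
CV = SD/mean = 26/30.3 = 0.8581, hence k = 1/CV² = 1.36.
Then θ = mean/k = 30.3/1.36 = 22.3.

k ≈ 1.36, θ ≈ 22.3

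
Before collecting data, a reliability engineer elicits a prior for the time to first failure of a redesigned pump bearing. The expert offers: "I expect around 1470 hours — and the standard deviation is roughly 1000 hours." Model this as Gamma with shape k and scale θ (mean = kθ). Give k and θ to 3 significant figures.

k ≈ 2.16, θ ≈ 680

For Gamma(k, scale θ): mean = kθ, variance = kθ², so CV = 1/√k.
CV = SD/mean = 1000/1470 = 0.6803, hence k = 1/CV² = 2.16.
Then θ = mean/k = 1470/2.16 = 680.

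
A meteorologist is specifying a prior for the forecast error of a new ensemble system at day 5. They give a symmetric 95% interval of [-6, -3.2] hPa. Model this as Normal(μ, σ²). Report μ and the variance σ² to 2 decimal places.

μ = -4.60, σ² = 0.51

A symmetric 95% interval runs μ ± z·σ with z = 1.96.
Half-width = 1.4, so σ = 1.4/1.96 = 0.714 and σ² = 0.51.
μ is the interval midpoint, -4.60.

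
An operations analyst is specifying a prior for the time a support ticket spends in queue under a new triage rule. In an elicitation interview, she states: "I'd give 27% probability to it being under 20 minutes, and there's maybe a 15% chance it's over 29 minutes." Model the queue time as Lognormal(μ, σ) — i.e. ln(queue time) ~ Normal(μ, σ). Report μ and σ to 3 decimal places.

If T ~ Lognormal(μ,σ) then ln T ~ Normal(μ,σ), so the p-quantile of ln T is μ + z_p·σ.
ln(20) = 2.996 and ln(29) = 3.367; z_{0.27} = -0.6128, z_{0.85} = 1.036.
σ = (3.367 − 2.996)/(1.036 − (-0.6128)) = 0.225.
μ = 2.996 − (-0.6128)·0.225 = 3.134.

μ ≈ 3.134, σ ≈ 0.225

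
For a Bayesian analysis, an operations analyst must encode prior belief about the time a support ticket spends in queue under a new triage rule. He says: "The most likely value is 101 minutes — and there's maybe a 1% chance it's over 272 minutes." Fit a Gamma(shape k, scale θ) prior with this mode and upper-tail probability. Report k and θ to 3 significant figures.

Gamma(k,θ) with k>1 has mode (k−1)θ, so θ = 101/(k−1).
Need P(X < 272) = 0.99 with θ tied to k this way. Start at k = 2, θ = 101: P(X<272) ≈ 0.750.
Too low — raise k to concentrate. Iterating converges to k ≈ 5.7.
Then θ = 101/(5.7−1) ≈ 21.5.

k ≈ 5.7, θ ≈ 21.5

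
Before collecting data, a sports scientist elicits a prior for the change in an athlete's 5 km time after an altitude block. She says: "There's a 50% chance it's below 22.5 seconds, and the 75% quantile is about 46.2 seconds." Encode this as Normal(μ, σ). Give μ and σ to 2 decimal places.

μ = 22.50, σ = 35.14

The p-quantile of Normal(μ,σ) is μ + z_p·σ, with z_{0.5} = 0 and z_{0.75} = 0.6745.
Eliminate σ: μ = (z₂·x₁ − z₁·x₂)/(z₂ − z₁) = (0.6745·22.5 − (0)·46.2)/0.6745 = 22.50.
Then σ = (x₂ − x₁)/(z₂ − z₁) = (46.2 − 22.5)/0.6745 = 35.14.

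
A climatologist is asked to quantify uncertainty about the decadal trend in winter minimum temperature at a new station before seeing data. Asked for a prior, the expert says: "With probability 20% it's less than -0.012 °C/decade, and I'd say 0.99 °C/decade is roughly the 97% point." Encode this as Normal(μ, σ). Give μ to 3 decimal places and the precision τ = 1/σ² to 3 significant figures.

For Normal(μ,σ), the p-quantile is μ + z_p·σ. Here z_{0.2} = -0.8416, z_{0.97} = 1.881.
So -0.012 = μ − 0.8416σ and 0.99 = μ + 1.881σ.
Subtracting: σ = (0.99 − -0.012)/(1.881 − (-0.8416)) = 0.368.
Then μ = -0.012 − (-0.8416)·0.368 = 0.298.
Precision τ = 1/σ² = 1/0.3681² = 7.38.

μ = 0.298, τ = 7.38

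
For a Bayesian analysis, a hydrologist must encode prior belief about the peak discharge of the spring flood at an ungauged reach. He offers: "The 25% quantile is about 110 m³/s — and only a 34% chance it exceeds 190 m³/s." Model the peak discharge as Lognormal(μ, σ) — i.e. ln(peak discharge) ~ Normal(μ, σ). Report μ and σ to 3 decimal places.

If T ~ Lognormal(μ,σ) then ln T ~ Normal(μ,σ), so the p-quantile of ln T is μ + z_p·σ.
ln(110) = 4.7 and ln(190) = 5.247; z_{0.25} = -0.6745, z_{0.66} = 0.4125.
σ = (5.247 − 4.7)/(0.4125 − (-0.6745)) = 0.503.
μ = 4.7 − (-0.6745)·0.503 = 5.040.

μ ≈ 5.040, σ ≈ 0.503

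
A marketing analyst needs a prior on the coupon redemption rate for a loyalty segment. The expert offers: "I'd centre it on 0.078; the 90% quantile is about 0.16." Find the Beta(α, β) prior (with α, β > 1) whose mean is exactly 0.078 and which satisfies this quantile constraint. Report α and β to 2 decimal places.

With mean 0.078 fixed, write α = 0.078s, β = 0.922s where s = α+β.
Need P(θ < 0.16) = 0.9 under Beta(0.078s, 0.922s). Normal approximation: (q−m)/√(m(1−m)/s) ≈ z_{0.9} = 1.28, so s ≈ 0.078·0.922·(1.28)²/(0.16−0.078)² = 17.6.
At s = 17.6: P(θ<0.16) ≈ 0.894. Adjusting to match 0.9 gives s ≈ 19.05.
So α = 0.078·19.05 ≈ 1.49, β = 0.922·19.05 ≈ 17.56.

α ≈ 1.49, β ≈ 17.56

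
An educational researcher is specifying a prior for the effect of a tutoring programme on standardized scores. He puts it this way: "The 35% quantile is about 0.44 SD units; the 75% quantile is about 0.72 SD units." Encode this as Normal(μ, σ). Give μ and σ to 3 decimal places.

μ = 0.542, σ = 0.264

The p-quantile of Normal(μ,σ) is μ + z_p·σ, with z_{0.35} = -0.3853 and z_{0.75} = 0.6745.
Eliminate σ: μ = (z₂·x₁ − z₁·x₂)/(z₂ − z₁) = (0.6745·0.44 − (-0.3853)·0.72)/1.06 = 0.542.
Then σ = (x₂ − x₁)/(z₂ − z₁) = (0.72 − 0.44)/1.06 = 0.264.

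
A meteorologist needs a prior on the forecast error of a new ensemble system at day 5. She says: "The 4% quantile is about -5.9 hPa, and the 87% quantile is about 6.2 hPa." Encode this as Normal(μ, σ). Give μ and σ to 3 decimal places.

The p-quantile of Normal(μ,σ) is μ + z_p·σ, with z_{0.04} = -1.751 and z_{0.87} = 1.126.
Eliminate σ: μ = (z₂·x₁ − z₁·x₂)/(z₂ − z₁) = (1.126·-5.9 − (-1.751)·6.2)/2.877 = 1.463.
Then σ = (x₂ − x₁)/(z₂ − z₁) = (6.2 − -5.9)/2.877 = 4.206.

μ = 1.463, σ = 4.206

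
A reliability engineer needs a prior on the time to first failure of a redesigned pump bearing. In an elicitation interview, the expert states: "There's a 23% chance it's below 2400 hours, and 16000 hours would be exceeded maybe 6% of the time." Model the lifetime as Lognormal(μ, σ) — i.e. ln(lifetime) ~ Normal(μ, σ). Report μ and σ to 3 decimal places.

If T ~ Lognormal(μ,σ) then ln T ~ Normal(μ,σ), so the p-quantile of ln T is μ + z_p·σ.
ln(2400) = 7.783 and ln(16000) = 9.68; z_{0.23} = -0.7388, z_{0.94} = 1.555.
σ = (9.68 − 7.783)/(1.555 − (-0.7388)) = 0.827.
μ = 7.783 − (-0.7388)·0.827 = 8.394.

μ ≈ 8.394, σ ≈ 0.827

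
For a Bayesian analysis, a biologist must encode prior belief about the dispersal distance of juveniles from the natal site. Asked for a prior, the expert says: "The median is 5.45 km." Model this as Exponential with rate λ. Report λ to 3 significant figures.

Exponential median = ln 2 / λ, so λ = ln 2 / 5.45 = 0.127.

λ ≈ 0.127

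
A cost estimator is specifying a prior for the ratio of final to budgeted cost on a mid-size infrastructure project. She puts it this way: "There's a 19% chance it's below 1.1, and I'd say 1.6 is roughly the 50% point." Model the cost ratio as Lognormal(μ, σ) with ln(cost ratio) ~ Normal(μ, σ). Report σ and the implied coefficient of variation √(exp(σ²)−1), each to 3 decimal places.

If T ~ Lognormal(μ,σ) then ln T ~ Normal(μ,σ), so the p-quantile of ln T is μ + z_p·σ.
ln(1.1) = 0.09531 and ln(1.6) = 0.47; z_{0.19} = -0.8779, z_{0.5} = 0.
σ = (0.47 − 0.09531)/(0 − (-0.8779)) = 0.427.
μ = 0.09531 − (-0.8779)·0.427 = 0.470.
CV = √(exp(σ²)−1) = √(exp(0.1822)−1) = 0.447.

σ ≈ 0.427, CV ≈ 0.447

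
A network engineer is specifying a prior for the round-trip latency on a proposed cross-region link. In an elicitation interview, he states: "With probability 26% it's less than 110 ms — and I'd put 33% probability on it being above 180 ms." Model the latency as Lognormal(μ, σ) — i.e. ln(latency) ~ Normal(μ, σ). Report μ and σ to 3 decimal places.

μ ≈ 4.993, σ ≈ 0.455

If T ~ Lognormal(μ,σ) then ln T ~ Normal(μ,σ), so the p-quantile of ln T is μ + z_p·σ.
ln(110) = 4.7 and ln(180) = 5.193; z_{0.26} = -0.6433, z_{0.67} = 0.4399.
σ = (5.193 − 4.7)/(0.4399 − (-0.6433)) = 0.455.
μ = 4.7 − (-0.6433)·0.455 = 4.993.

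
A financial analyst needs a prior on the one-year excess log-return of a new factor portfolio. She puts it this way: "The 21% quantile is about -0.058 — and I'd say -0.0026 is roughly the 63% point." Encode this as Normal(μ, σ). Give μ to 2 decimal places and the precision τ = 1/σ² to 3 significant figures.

The p-quantile of Normal(μ,σ) is μ + z_p·σ, with z_{0.21} = -0.8064 and z_{0.63} = 0.3319.
Eliminate σ: μ = (z₂·x₁ − z₁·x₂)/(z₂ − z₁) = (0.3319·-0.058 − (-0.8064)·-0.0026)/1.138 = -0.02.
Then σ = (x₂ − x₁)/(z₂ − z₁) = (-0.0026 − -0.058)/1.138 = 0.05.
Precision τ = 1/σ² = 1/0.04867² = 422.

μ = -0.02, τ = 422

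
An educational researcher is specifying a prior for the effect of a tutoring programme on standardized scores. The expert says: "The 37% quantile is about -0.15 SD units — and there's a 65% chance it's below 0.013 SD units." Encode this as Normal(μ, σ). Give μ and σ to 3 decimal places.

For Normal(μ,σ), the p-quantile is μ + z_p·σ. Here z_{0.37} = -0.3319, z_{0.65} = 0.3853.
So -0.15 = μ − 0.3319σ and 0.013 = μ + 0.3853σ.
Subtracting: σ = (0.013 − -0.15)/(0.3853 − (-0.3319)) = 0.227.
Then μ = -0.15 − (-0.3319)·0.227 = -0.075.

μ = -0.075, σ = 0.227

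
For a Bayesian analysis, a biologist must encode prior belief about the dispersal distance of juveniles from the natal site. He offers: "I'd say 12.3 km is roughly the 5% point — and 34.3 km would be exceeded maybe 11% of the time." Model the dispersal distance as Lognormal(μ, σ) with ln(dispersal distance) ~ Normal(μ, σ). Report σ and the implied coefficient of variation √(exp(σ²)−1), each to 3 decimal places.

σ ≈ 0.357, CV ≈ 0.369

If T ~ Lognormal(μ,σ) then ln T ~ Normal(μ,σ), so the p-quantile of ln T is μ + z_p·σ.
ln(12.3) = 2.51 and ln(34.3) = 3.535; z_{0.05} = -1.645, z_{0.89} = 1.227.
σ = (3.535 − 2.51)/(1.227 − (-1.645)) = 0.357.
μ = 2.51 − (-1.645)·0.357 = 3.097.
CV = √(exp(σ²)−1) = √(exp(0.1276)−1) = 0.369.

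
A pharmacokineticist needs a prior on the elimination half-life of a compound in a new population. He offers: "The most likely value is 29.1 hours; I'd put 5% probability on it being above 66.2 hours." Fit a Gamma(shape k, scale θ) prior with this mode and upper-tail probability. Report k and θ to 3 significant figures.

Gamma(k,θ) with k>1 has mode (k−1)θ, so θ = 29.1/(k−1).
Need P(X < 66.2) = 0.95 with θ tied to k this way. Start at k = 2, θ = 29.1: P(X<66.2) ≈ 0.663.
Too low — raise k to concentrate. Iterating converges to k ≈ 5.06.
Then θ = 29.1/(5.06−1) ≈ 7.17.

k ≈ 5.06, θ ≈ 7.17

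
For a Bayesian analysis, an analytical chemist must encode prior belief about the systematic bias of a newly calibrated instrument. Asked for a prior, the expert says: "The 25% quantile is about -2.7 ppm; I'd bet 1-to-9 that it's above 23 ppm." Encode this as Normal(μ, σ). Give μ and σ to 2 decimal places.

μ = 6.16, σ = 13.14

For Normal(μ,σ), the p-quantile is μ + z_p·σ. Here z_{0.25} = -0.6745, z_{0.9} = 1.282.
So -2.7 = μ − 0.6745σ and 23 = μ + 1.282σ.
Subtracting: σ = (23 − -2.7)/(1.282 − (-0.6745)) = 13.14.
Then μ = -2.7 − (-0.6745)·13.14 = 6.16.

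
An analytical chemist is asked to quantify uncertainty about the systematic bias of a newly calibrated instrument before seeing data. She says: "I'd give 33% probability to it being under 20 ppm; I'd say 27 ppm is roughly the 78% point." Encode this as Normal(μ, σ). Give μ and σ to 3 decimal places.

The p-quantile of Normal(μ,σ) is μ + z_p·σ, with z_{0.33} = -0.4399 and z_{0.78} = 0.7722.
Eliminate σ: μ = (z₂·x₁ − z₁·x₂)/(z₂ − z₁) = (0.7722·20 − (-0.4399)·27)/1.212 = 22.541.
Then σ = (x₂ − x₁)/(z₂ − z₁) = (27 − 20)/1.212 = 5.775.

μ = 22.541, σ = 5.775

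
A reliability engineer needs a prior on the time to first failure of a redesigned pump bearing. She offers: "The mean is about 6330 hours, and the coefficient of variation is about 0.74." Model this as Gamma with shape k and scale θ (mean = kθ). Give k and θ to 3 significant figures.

k ≈ 1.83, θ ≈ 3470

For Gamma(k, scale θ): mean = kθ, variance = kθ², so CV = 1/√k.
CV = 0.74, hence k = 1/CV² = 1.83.
Then θ = mean/k = 6330/1.83 = 3470.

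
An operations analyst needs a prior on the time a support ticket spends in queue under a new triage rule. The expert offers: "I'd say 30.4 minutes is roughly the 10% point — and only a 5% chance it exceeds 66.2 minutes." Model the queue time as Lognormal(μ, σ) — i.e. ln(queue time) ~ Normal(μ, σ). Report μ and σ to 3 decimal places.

If T ~ Lognormal(μ,σ) then ln T ~ Normal(μ,σ), so the p-quantile of ln T is μ + z_p·σ.
ln(30.4) = 3.414 and ln(66.2) = 4.193; z_{0.1} = -1.282, z_{0.95} = 1.645.
σ = (4.193 − 3.414)/(1.645 − (-1.282)) = 0.266.
μ = 3.414 − (-1.282)·0.266 = 3.755.

μ ≈ 3.755, σ ≈ 0.266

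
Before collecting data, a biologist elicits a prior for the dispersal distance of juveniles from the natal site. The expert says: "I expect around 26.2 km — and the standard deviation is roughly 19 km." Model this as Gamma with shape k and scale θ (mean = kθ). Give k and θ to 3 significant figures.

For Gamma(k, scale θ): mean = kθ, variance = kθ², so CV = 1/√k.
CV = SD/mean = 19/26.2 = 0.7252, hence k = 1/CV² = 1.9.
Then θ = mean/k = 26.2/1.9 = 13.8.

k ≈ 1.9, θ ≈ 13.8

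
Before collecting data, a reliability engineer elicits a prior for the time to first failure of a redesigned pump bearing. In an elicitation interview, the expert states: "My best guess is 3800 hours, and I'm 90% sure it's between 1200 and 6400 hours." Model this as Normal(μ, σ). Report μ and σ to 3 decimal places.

A symmetric 90% interval runs μ ± z·σ with z = 1.645.
Half-width = 2600, so σ = 2600/1.645 = 1580.688.
μ is the stated best guess, 3800.000.

μ = 3800.000, σ = 1580.688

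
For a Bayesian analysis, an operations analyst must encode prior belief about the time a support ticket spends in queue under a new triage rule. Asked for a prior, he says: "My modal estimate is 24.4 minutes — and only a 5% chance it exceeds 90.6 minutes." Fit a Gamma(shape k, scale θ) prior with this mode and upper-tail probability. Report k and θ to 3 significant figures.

Gamma(k,θ) with k>1 has mode (k−1)θ, so θ = 24.4/(k−1).
Need P(X < 90.6) = 0.95 with θ tied to k this way. Start at k = 2, θ = 24.4: P(X<90.6) ≈ 0.885.
Too low — raise k to concentrate. Iterating converges to k ≈ 2.48.
Then θ = 24.4/(2.48−1) ≈ 16.4.

k ≈ 2.48, θ ≈ 16.4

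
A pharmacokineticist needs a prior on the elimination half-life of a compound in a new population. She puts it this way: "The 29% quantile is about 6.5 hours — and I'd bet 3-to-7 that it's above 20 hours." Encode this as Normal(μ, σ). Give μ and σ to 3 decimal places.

μ = 13.432, σ = 12.526

For Normal(μ,σ), the p-quantile is μ + z_p·σ. Here z_{0.29} = -0.5534, z_{0.7} = 0.5244.
So 6.5 = μ − 0.5534σ and 20 = μ + 0.5244σ.
Subtracting: σ = (20 − 6.5)/(0.5244 − (-0.5534)) = 12.526.
Then μ = 6.5 − (-0.5534)·12.526 = 13.432.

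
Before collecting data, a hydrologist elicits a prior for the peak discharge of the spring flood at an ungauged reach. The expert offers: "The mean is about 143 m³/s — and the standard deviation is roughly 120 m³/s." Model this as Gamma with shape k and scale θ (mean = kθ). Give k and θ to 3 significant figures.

k ≈ 1.42, θ ≈ 101

For Gamma(k, scale θ): mean = kθ, variance = kθ², so CV = 1/√k.
CV = SD/mean = 120/143 = 0.8392, hence k = 1/CV² = 1.42.
Then θ = mean/k = 143/1.42 = 101.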